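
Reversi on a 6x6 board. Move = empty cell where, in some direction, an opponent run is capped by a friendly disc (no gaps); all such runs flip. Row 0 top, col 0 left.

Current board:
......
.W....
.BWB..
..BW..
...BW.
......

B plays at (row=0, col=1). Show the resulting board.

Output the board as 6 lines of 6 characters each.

Place B at (0,1); scan 8 dirs for brackets.
Dir NW: edge -> no flip
Dir N: edge -> no flip
Dir NE: edge -> no flip
Dir W: first cell '.' (not opp) -> no flip
Dir E: first cell '.' (not opp) -> no flip
Dir SW: first cell '.' (not opp) -> no flip
Dir S: opp run (1,1) capped by B -> flip
Dir SE: first cell '.' (not opp) -> no flip
All flips: (1,1)

Answer: .B....
.B....
.BWB..
..BW..
...BW.
......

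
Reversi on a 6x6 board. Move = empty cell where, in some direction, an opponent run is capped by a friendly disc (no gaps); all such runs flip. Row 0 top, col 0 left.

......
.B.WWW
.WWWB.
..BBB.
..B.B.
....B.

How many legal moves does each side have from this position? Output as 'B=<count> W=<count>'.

-- B to move --
(0,2): flips 1 -> legal
(0,3): flips 2 -> legal
(0,4): flips 1 -> legal
(0,5): flips 2 -> legal
(1,0): flips 1 -> legal
(1,2): flips 2 -> legal
(2,0): flips 3 -> legal
(2,5): no bracket -> illegal
(3,0): no bracket -> illegal
(3,1): flips 1 -> legal
B mobility = 8
-- W to move --
(0,0): flips 1 -> legal
(0,1): flips 1 -> legal
(0,2): no bracket -> illegal
(1,0): no bracket -> illegal
(1,2): no bracket -> illegal
(2,0): no bracket -> illegal
(2,5): flips 1 -> legal
(3,1): no bracket -> illegal
(3,5): flips 1 -> legal
(4,1): flips 1 -> legal
(4,3): flips 2 -> legal
(4,5): flips 1 -> legal
(5,1): flips 3 -> legal
(5,2): flips 2 -> legal
(5,3): no bracket -> illegal
(5,5): flips 2 -> legal
W mobility = 10

Answer: B=8 W=10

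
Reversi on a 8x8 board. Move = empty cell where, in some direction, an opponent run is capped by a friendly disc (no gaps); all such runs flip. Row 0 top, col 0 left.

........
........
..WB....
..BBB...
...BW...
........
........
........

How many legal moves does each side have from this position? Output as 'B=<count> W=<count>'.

-- B to move --
(1,1): flips 1 -> legal
(1,2): flips 1 -> legal
(1,3): no bracket -> illegal
(2,1): flips 1 -> legal
(3,1): no bracket -> illegal
(3,5): no bracket -> illegal
(4,5): flips 1 -> legal
(5,3): no bracket -> illegal
(5,4): flips 1 -> legal
(5,5): flips 1 -> legal
B mobility = 6
-- W to move --
(1,2): no bracket -> illegal
(1,3): no bracket -> illegal
(1,4): no bracket -> illegal
(2,1): no bracket -> illegal
(2,4): flips 2 -> legal
(2,5): no bracket -> illegal
(3,1): no bracket -> illegal
(3,5): no bracket -> illegal
(4,1): no bracket -> illegal
(4,2): flips 2 -> legal
(4,5): no bracket -> illegal
(5,2): no bracket -> illegal
(5,3): no bracket -> illegal
(5,4): no bracket -> illegal
W mobility = 2

Answer: B=6 W=2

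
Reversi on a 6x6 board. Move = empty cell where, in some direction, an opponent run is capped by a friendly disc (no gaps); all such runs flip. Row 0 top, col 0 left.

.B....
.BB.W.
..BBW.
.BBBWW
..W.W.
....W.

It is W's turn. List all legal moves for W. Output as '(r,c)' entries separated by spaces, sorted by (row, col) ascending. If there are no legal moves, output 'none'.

Answer: (0,0) (0,2) (2,0) (2,1) (3,0) (4,1)

Derivation:
(0,0): flips 3 -> legal
(0,2): flips 3 -> legal
(0,3): no bracket -> illegal
(1,0): no bracket -> illegal
(1,3): no bracket -> illegal
(2,0): flips 1 -> legal
(2,1): flips 2 -> legal
(3,0): flips 3 -> legal
(4,0): no bracket -> illegal
(4,1): flips 2 -> legal
(4,3): no bracket -> illegal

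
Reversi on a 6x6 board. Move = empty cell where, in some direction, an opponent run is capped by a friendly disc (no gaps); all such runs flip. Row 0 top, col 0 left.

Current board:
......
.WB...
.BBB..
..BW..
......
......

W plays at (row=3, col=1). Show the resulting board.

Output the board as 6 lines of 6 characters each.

Answer: ......
.WB...
.WBB..
.WWW..
......
......

Derivation:
Place W at (3,1); scan 8 dirs for brackets.
Dir NW: first cell '.' (not opp) -> no flip
Dir N: opp run (2,1) capped by W -> flip
Dir NE: opp run (2,2), next='.' -> no flip
Dir W: first cell '.' (not opp) -> no flip
Dir E: opp run (3,2) capped by W -> flip
Dir SW: first cell '.' (not opp) -> no flip
Dir S: first cell '.' (not opp) -> no flip
Dir SE: first cell '.' (not opp) -> no flip
All flips: (2,1) (3,2)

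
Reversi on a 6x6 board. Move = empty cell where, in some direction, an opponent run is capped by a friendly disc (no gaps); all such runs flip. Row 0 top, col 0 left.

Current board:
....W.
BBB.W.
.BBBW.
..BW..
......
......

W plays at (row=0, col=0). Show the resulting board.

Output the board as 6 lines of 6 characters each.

Answer: W...W.
BWB.W.
.BWBW.
..BW..
......
......

Derivation:
Place W at (0,0); scan 8 dirs for brackets.
Dir NW: edge -> no flip
Dir N: edge -> no flip
Dir NE: edge -> no flip
Dir W: edge -> no flip
Dir E: first cell '.' (not opp) -> no flip
Dir SW: edge -> no flip
Dir S: opp run (1,0), next='.' -> no flip
Dir SE: opp run (1,1) (2,2) capped by W -> flip
All flips: (1,1) (2,2)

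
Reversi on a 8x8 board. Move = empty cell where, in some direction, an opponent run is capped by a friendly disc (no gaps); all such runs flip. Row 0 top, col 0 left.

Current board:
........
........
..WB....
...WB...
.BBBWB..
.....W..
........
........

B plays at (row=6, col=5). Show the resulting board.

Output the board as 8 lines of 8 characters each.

Place B at (6,5); scan 8 dirs for brackets.
Dir NW: first cell '.' (not opp) -> no flip
Dir N: opp run (5,5) capped by B -> flip
Dir NE: first cell '.' (not opp) -> no flip
Dir W: first cell '.' (not opp) -> no flip
Dir E: first cell '.' (not opp) -> no flip
Dir SW: first cell '.' (not opp) -> no flip
Dir S: first cell '.' (not opp) -> no flip
Dir SE: first cell '.' (not opp) -> no flip
All flips: (5,5)

Answer: ........
........
..WB....
...WB...
.BBBWB..
.....B..
.....B..
........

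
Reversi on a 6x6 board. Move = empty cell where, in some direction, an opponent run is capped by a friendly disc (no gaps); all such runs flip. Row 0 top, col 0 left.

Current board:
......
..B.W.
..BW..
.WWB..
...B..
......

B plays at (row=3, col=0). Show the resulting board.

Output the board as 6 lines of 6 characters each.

Answer: ......
..B.W.
..BW..
BBBB..
...B..
......

Derivation:
Place B at (3,0); scan 8 dirs for brackets.
Dir NW: edge -> no flip
Dir N: first cell '.' (not opp) -> no flip
Dir NE: first cell '.' (not opp) -> no flip
Dir W: edge -> no flip
Dir E: opp run (3,1) (3,2) capped by B -> flip
Dir SW: edge -> no flip
Dir S: first cell '.' (not opp) -> no flip
Dir SE: first cell '.' (not opp) -> no flip
All flips: (3,1) (3,2)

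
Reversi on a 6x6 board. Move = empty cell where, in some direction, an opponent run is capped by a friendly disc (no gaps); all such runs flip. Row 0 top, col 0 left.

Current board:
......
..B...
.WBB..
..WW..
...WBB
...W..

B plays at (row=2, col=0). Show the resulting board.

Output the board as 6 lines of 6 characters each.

Place B at (2,0); scan 8 dirs for brackets.
Dir NW: edge -> no flip
Dir N: first cell '.' (not opp) -> no flip
Dir NE: first cell '.' (not opp) -> no flip
Dir W: edge -> no flip
Dir E: opp run (2,1) capped by B -> flip
Dir SW: edge -> no flip
Dir S: first cell '.' (not opp) -> no flip
Dir SE: first cell '.' (not opp) -> no flip
All flips: (2,1)

Answer: ......
..B...
BBBB..
..WW..
...WBB
...W..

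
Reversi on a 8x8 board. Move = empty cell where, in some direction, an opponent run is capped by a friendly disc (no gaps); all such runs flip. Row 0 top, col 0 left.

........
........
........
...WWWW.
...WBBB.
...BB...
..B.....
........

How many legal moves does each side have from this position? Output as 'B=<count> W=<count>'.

-- B to move --
(2,2): flips 1 -> legal
(2,3): flips 3 -> legal
(2,4): flips 2 -> legal
(2,5): flips 1 -> legal
(2,6): flips 2 -> legal
(2,7): flips 1 -> legal
(3,2): flips 1 -> legal
(3,7): no bracket -> illegal
(4,2): flips 1 -> legal
(4,7): no bracket -> illegal
(5,2): no bracket -> illegal
B mobility = 8
-- W to move --
(3,7): no bracket -> illegal
(4,2): no bracket -> illegal
(4,7): flips 3 -> legal
(5,1): no bracket -> illegal
(5,2): no bracket -> illegal
(5,5): flips 2 -> legal
(5,6): flips 2 -> legal
(5,7): flips 1 -> legal
(6,1): no bracket -> illegal
(6,3): flips 3 -> legal
(6,4): flips 2 -> legal
(6,5): flips 1 -> legal
(7,1): flips 3 -> legal
(7,2): no bracket -> illegal
(7,3): no bracket -> illegal
W mobility = 8

Answer: B=8 W=8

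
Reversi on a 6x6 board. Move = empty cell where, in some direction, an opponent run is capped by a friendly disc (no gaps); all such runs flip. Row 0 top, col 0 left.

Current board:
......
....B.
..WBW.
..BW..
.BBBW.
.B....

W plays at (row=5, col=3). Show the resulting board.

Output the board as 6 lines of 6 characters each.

Place W at (5,3); scan 8 dirs for brackets.
Dir NW: opp run (4,2), next='.' -> no flip
Dir N: opp run (4,3) capped by W -> flip
Dir NE: first cell 'W' (not opp) -> no flip
Dir W: first cell '.' (not opp) -> no flip
Dir E: first cell '.' (not opp) -> no flip
Dir SW: edge -> no flip
Dir S: edge -> no flip
Dir SE: edge -> no flip
All flips: (4,3)

Answer: ......
....B.
..WBW.
..BW..
.BBWW.
.B.W..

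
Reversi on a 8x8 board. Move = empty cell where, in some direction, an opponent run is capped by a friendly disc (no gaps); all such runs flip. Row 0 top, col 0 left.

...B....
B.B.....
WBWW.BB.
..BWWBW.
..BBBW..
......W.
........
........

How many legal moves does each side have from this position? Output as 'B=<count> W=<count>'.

-- B to move --
(1,1): flips 2 -> legal
(1,3): flips 2 -> legal
(1,4): flips 1 -> legal
(2,4): flips 4 -> legal
(2,7): no bracket -> illegal
(3,0): flips 1 -> legal
(3,1): no bracket -> illegal
(3,7): flips 1 -> legal
(4,6): flips 2 -> legal
(4,7): flips 1 -> legal
(5,4): no bracket -> illegal
(5,5): flips 1 -> legal
(5,7): no bracket -> illegal
(6,5): no bracket -> illegal
(6,6): no bracket -> illegal
(6,7): flips 4 -> legal
B mobility = 10
-- W to move --
(0,0): flips 1 -> legal
(0,1): flips 1 -> legal
(0,2): flips 1 -> legal
(0,4): no bracket -> illegal
(1,1): no bracket -> illegal
(1,3): no bracket -> illegal
(1,4): flips 1 -> legal
(1,5): flips 2 -> legal
(1,6): flips 2 -> legal
(1,7): no bracket -> illegal
(2,4): no bracket -> illegal
(2,7): no bracket -> illegal
(3,0): no bracket -> illegal
(3,1): flips 1 -> legal
(3,7): no bracket -> illegal
(4,1): flips 4 -> legal
(4,6): no bracket -> illegal
(5,1): flips 1 -> legal
(5,2): flips 3 -> legal
(5,3): flips 1 -> legal
(5,4): flips 1 -> legal
(5,5): flips 1 -> legal
W mobility = 13

Answer: B=10 W=13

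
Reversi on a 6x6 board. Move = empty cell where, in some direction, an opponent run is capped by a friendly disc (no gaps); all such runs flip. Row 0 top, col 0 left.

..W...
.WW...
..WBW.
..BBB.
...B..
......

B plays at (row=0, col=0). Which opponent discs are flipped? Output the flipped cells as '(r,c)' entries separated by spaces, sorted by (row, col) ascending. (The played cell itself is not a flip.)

Answer: (1,1) (2,2)

Derivation:
Dir NW: edge -> no flip
Dir N: edge -> no flip
Dir NE: edge -> no flip
Dir W: edge -> no flip
Dir E: first cell '.' (not opp) -> no flip
Dir SW: edge -> no flip
Dir S: first cell '.' (not opp) -> no flip
Dir SE: opp run (1,1) (2,2) capped by B -> flip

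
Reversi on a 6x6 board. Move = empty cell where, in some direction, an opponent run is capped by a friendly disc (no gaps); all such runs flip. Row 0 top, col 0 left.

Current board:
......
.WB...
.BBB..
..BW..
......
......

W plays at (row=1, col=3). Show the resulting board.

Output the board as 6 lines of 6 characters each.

Answer: ......
.WWW..
.BBW..
..BW..
......
......

Derivation:
Place W at (1,3); scan 8 dirs for brackets.
Dir NW: first cell '.' (not opp) -> no flip
Dir N: first cell '.' (not opp) -> no flip
Dir NE: first cell '.' (not opp) -> no flip
Dir W: opp run (1,2) capped by W -> flip
Dir E: first cell '.' (not opp) -> no flip
Dir SW: opp run (2,2), next='.' -> no flip
Dir S: opp run (2,3) capped by W -> flip
Dir SE: first cell '.' (not opp) -> no flip
All flips: (1,2) (2,3)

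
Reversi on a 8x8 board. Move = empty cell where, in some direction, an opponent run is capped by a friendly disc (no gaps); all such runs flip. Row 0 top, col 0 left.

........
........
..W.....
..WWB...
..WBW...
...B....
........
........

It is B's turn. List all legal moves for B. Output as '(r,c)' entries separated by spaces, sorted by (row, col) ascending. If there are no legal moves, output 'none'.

Answer: (2,1) (2,3) (3,1) (3,5) (4,1) (4,5) (5,4)

Derivation:
(1,1): no bracket -> illegal
(1,2): no bracket -> illegal
(1,3): no bracket -> illegal
(2,1): flips 1 -> legal
(2,3): flips 1 -> legal
(2,4): no bracket -> illegal
(3,1): flips 3 -> legal
(3,5): flips 1 -> legal
(4,1): flips 1 -> legal
(4,5): flips 1 -> legal
(5,1): no bracket -> illegal
(5,2): no bracket -> illegal
(5,4): flips 1 -> legal
(5,5): no bracket -> illegal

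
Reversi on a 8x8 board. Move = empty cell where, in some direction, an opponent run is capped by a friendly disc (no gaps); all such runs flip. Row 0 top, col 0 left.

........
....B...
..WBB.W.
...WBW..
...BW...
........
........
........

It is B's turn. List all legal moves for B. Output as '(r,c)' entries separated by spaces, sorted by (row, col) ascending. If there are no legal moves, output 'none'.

(1,1): no bracket -> illegal
(1,2): no bracket -> illegal
(1,3): no bracket -> illegal
(1,5): no bracket -> illegal
(1,6): no bracket -> illegal
(1,7): no bracket -> illegal
(2,1): flips 1 -> legal
(2,5): no bracket -> illegal
(2,7): no bracket -> illegal
(3,1): no bracket -> illegal
(3,2): flips 1 -> legal
(3,6): flips 1 -> legal
(3,7): no bracket -> illegal
(4,2): flips 1 -> legal
(4,5): flips 1 -> legal
(4,6): flips 1 -> legal
(5,3): no bracket -> illegal
(5,4): flips 1 -> legal
(5,5): no bracket -> illegal

Answer: (2,1) (3,2) (3,6) (4,2) (4,5) (4,6) (5,4)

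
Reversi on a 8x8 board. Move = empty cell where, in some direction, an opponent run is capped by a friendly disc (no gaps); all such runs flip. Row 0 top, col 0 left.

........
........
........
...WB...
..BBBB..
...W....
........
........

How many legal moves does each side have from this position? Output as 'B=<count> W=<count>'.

-- B to move --
(2,2): flips 1 -> legal
(2,3): flips 1 -> legal
(2,4): flips 1 -> legal
(3,2): flips 1 -> legal
(5,2): no bracket -> illegal
(5,4): no bracket -> illegal
(6,2): flips 1 -> legal
(6,3): flips 1 -> legal
(6,4): flips 1 -> legal
B mobility = 7
-- W to move --
(2,3): no bracket -> illegal
(2,4): no bracket -> illegal
(2,5): no bracket -> illegal
(3,1): flips 1 -> legal
(3,2): no bracket -> illegal
(3,5): flips 2 -> legal
(3,6): no bracket -> illegal
(4,1): no bracket -> illegal
(4,6): no bracket -> illegal
(5,1): flips 1 -> legal
(5,2): no bracket -> illegal
(5,4): no bracket -> illegal
(5,5): flips 1 -> legal
(5,6): no bracket -> illegal
W mobility = 4

Answer: B=7 W=4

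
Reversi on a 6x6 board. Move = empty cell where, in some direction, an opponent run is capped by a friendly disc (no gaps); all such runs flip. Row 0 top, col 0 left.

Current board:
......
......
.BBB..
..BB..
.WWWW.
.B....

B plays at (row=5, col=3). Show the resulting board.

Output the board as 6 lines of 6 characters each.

Place B at (5,3); scan 8 dirs for brackets.
Dir NW: opp run (4,2), next='.' -> no flip
Dir N: opp run (4,3) capped by B -> flip
Dir NE: opp run (4,4), next='.' -> no flip
Dir W: first cell '.' (not opp) -> no flip
Dir E: first cell '.' (not opp) -> no flip
Dir SW: edge -> no flip
Dir S: edge -> no flip
Dir SE: edge -> no flip
All flips: (4,3)

Answer: ......
......
.BBB..
..BB..
.WWBW.
.B.B..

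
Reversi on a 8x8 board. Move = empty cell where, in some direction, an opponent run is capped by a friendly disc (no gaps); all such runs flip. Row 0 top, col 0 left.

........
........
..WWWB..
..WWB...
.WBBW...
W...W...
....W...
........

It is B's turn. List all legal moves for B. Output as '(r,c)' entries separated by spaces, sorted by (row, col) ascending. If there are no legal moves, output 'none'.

(1,1): no bracket -> illegal
(1,2): flips 3 -> legal
(1,3): flips 2 -> legal
(1,4): flips 1 -> legal
(1,5): flips 2 -> legal
(2,1): flips 4 -> legal
(3,0): no bracket -> illegal
(3,1): flips 2 -> legal
(3,5): no bracket -> illegal
(4,0): flips 1 -> legal
(4,5): flips 1 -> legal
(5,1): no bracket -> illegal
(5,2): no bracket -> illegal
(5,3): no bracket -> illegal
(5,5): no bracket -> illegal
(6,0): no bracket -> illegal
(6,1): no bracket -> illegal
(6,3): no bracket -> illegal
(6,5): flips 1 -> legal
(7,3): no bracket -> illegal
(7,4): flips 3 -> legal
(7,5): no bracket -> illegal

Answer: (1,2) (1,3) (1,4) (1,5) (2,1) (3,1) (4,0) (4,5) (6,5) (7,4)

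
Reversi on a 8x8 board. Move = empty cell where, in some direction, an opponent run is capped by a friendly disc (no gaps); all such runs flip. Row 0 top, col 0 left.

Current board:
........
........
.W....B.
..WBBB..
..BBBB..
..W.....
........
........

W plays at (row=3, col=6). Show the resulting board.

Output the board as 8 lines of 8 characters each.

Place W at (3,6); scan 8 dirs for brackets.
Dir NW: first cell '.' (not opp) -> no flip
Dir N: opp run (2,6), next='.' -> no flip
Dir NE: first cell '.' (not opp) -> no flip
Dir W: opp run (3,5) (3,4) (3,3) capped by W -> flip
Dir E: first cell '.' (not opp) -> no flip
Dir SW: opp run (4,5), next='.' -> no flip
Dir S: first cell '.' (not opp) -> no flip
Dir SE: first cell '.' (not opp) -> no flip
All flips: (3,3) (3,4) (3,5)

Answer: ........
........
.W....B.
..WWWWW.
..BBBB..
..W.....
........
........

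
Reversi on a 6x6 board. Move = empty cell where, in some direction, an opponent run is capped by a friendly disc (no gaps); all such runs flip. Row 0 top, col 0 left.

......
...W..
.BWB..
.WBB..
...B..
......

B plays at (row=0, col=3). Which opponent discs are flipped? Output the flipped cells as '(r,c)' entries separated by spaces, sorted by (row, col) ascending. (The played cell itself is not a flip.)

Dir NW: edge -> no flip
Dir N: edge -> no flip
Dir NE: edge -> no flip
Dir W: first cell '.' (not opp) -> no flip
Dir E: first cell '.' (not opp) -> no flip
Dir SW: first cell '.' (not opp) -> no flip
Dir S: opp run (1,3) capped by B -> flip
Dir SE: first cell '.' (not opp) -> no flip

Answer: (1,3)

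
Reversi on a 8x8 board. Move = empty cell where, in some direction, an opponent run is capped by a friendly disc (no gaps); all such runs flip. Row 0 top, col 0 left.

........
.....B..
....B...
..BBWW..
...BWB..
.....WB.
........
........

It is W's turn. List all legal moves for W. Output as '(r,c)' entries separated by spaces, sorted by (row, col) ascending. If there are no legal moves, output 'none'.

(0,4): no bracket -> illegal
(0,5): no bracket -> illegal
(0,6): no bracket -> illegal
(1,3): flips 1 -> legal
(1,4): flips 1 -> legal
(1,6): no bracket -> illegal
(2,1): no bracket -> illegal
(2,2): flips 1 -> legal
(2,3): no bracket -> illegal
(2,5): no bracket -> illegal
(2,6): no bracket -> illegal
(3,1): flips 2 -> legal
(3,6): no bracket -> illegal
(4,1): no bracket -> illegal
(4,2): flips 1 -> legal
(4,6): flips 1 -> legal
(4,7): no bracket -> illegal
(5,2): flips 1 -> legal
(5,3): no bracket -> illegal
(5,4): no bracket -> illegal
(5,7): flips 1 -> legal
(6,5): no bracket -> illegal
(6,6): no bracket -> illegal
(6,7): flips 2 -> legal

Answer: (1,3) (1,4) (2,2) (3,1) (4,2) (4,6) (5,2) (5,7) (6,7)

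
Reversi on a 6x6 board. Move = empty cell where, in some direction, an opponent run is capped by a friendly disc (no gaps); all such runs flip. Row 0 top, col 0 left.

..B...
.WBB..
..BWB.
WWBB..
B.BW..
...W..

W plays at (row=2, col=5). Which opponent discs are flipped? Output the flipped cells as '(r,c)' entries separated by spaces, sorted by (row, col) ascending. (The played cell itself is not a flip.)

Dir NW: first cell '.' (not opp) -> no flip
Dir N: first cell '.' (not opp) -> no flip
Dir NE: edge -> no flip
Dir W: opp run (2,4) capped by W -> flip
Dir E: edge -> no flip
Dir SW: first cell '.' (not opp) -> no flip
Dir S: first cell '.' (not opp) -> no flip
Dir SE: edge -> no flip

Answer: (2,4)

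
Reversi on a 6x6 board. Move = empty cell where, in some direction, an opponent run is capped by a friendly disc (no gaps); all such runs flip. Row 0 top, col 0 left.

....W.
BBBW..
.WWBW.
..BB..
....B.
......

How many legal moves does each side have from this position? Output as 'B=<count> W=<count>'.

-- B to move --
(0,2): no bracket -> illegal
(0,3): flips 1 -> legal
(0,5): no bracket -> illegal
(1,4): flips 1 -> legal
(1,5): flips 1 -> legal
(2,0): flips 2 -> legal
(2,5): flips 1 -> legal
(3,0): flips 1 -> legal
(3,1): flips 1 -> legal
(3,4): no bracket -> illegal
(3,5): no bracket -> illegal
B mobility = 7
-- W to move --
(0,0): flips 1 -> legal
(0,1): flips 1 -> legal
(0,2): flips 1 -> legal
(0,3): flips 1 -> legal
(1,4): no bracket -> illegal
(2,0): no bracket -> illegal
(3,1): no bracket -> illegal
(3,4): no bracket -> illegal
(3,5): no bracket -> illegal
(4,1): no bracket -> illegal
(4,2): flips 2 -> legal
(4,3): flips 3 -> legal
(4,5): no bracket -> illegal
(5,3): no bracket -> illegal
(5,4): no bracket -> illegal
(5,5): flips 2 -> legal
W mobility = 7

Answer: B=7 W=7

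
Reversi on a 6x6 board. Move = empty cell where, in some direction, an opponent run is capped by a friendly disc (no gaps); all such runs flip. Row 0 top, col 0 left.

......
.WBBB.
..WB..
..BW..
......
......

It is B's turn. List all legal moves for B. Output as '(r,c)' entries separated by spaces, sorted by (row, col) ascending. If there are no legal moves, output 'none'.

(0,0): no bracket -> illegal
(0,1): no bracket -> illegal
(0,2): no bracket -> illegal
(1,0): flips 1 -> legal
(2,0): no bracket -> illegal
(2,1): flips 1 -> legal
(2,4): no bracket -> illegal
(3,1): flips 1 -> legal
(3,4): flips 1 -> legal
(4,2): no bracket -> illegal
(4,3): flips 1 -> legal
(4,4): no bracket -> illegal

Answer: (1,0) (2,1) (3,1) (3,4) (4,3)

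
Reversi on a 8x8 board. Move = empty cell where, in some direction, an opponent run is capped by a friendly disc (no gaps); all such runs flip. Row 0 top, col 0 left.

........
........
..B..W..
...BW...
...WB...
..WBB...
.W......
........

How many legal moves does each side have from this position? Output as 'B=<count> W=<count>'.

-- B to move --
(1,4): no bracket -> illegal
(1,5): no bracket -> illegal
(1,6): no bracket -> illegal
(2,3): no bracket -> illegal
(2,4): flips 1 -> legal
(2,6): no bracket -> illegal
(3,2): flips 1 -> legal
(3,5): flips 1 -> legal
(3,6): no bracket -> illegal
(4,1): no bracket -> illegal
(4,2): flips 1 -> legal
(4,5): no bracket -> illegal
(5,0): no bracket -> illegal
(5,1): flips 1 -> legal
(6,0): no bracket -> illegal
(6,2): no bracket -> illegal
(6,3): no bracket -> illegal
(7,0): no bracket -> illegal
(7,1): no bracket -> illegal
(7,2): no bracket -> illegal
B mobility = 5
-- W to move --
(1,1): no bracket -> illegal
(1,2): no bracket -> illegal
(1,3): no bracket -> illegal
(2,1): no bracket -> illegal
(2,3): flips 1 -> legal
(2,4): no bracket -> illegal
(3,1): no bracket -> illegal
(3,2): flips 1 -> legal
(3,5): no bracket -> illegal
(4,2): no bracket -> illegal
(4,5): flips 1 -> legal
(5,5): flips 2 -> legal
(6,2): no bracket -> illegal
(6,3): flips 1 -> legal
(6,4): flips 2 -> legal
(6,5): flips 1 -> legal
W mobility = 7

Answer: B=5 W=7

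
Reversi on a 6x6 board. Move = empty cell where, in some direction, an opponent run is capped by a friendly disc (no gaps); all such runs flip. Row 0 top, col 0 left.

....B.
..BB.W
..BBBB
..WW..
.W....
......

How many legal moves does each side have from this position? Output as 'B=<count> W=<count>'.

-- B to move --
(0,5): flips 1 -> legal
(1,4): no bracket -> illegal
(2,1): no bracket -> illegal
(3,0): no bracket -> illegal
(3,1): no bracket -> illegal
(3,4): no bracket -> illegal
(4,0): no bracket -> illegal
(4,2): flips 2 -> legal
(4,3): flips 1 -> legal
(4,4): flips 1 -> legal
(5,0): flips 2 -> legal
(5,1): no bracket -> illegal
(5,2): no bracket -> illegal
B mobility = 5
-- W to move --
(0,1): no bracket -> illegal
(0,2): flips 2 -> legal
(0,3): flips 2 -> legal
(0,5): no bracket -> illegal
(1,1): flips 1 -> legal
(1,4): flips 1 -> legal
(2,1): no bracket -> illegal
(3,1): no bracket -> illegal
(3,4): no bracket -> illegal
(3,5): flips 1 -> legal
W mobility = 5

Answer: B=5 W=5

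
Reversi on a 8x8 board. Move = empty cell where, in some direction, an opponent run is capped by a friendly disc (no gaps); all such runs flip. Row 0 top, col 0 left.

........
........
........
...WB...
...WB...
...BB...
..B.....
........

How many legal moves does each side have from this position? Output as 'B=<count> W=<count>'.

Answer: B=5 W=6

Derivation:
-- B to move --
(2,2): flips 1 -> legal
(2,3): flips 2 -> legal
(2,4): no bracket -> illegal
(3,2): flips 2 -> legal
(4,2): flips 1 -> legal
(5,2): flips 1 -> legal
B mobility = 5
-- W to move --
(2,3): no bracket -> illegal
(2,4): no bracket -> illegal
(2,5): flips 1 -> legal
(3,5): flips 1 -> legal
(4,2): no bracket -> illegal
(4,5): flips 1 -> legal
(5,1): no bracket -> illegal
(5,2): no bracket -> illegal
(5,5): flips 1 -> legal
(6,1): no bracket -> illegal
(6,3): flips 1 -> legal
(6,4): no bracket -> illegal
(6,5): flips 1 -> legal
(7,1): no bracket -> illegal
(7,2): no bracket -> illegal
(7,3): no bracket -> illegal
W mobility = 6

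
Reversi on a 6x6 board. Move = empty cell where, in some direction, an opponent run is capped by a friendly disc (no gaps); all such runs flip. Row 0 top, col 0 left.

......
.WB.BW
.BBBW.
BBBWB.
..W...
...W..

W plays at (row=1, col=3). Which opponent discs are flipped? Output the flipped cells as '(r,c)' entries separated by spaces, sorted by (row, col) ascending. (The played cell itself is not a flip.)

Dir NW: first cell '.' (not opp) -> no flip
Dir N: first cell '.' (not opp) -> no flip
Dir NE: first cell '.' (not opp) -> no flip
Dir W: opp run (1,2) capped by W -> flip
Dir E: opp run (1,4) capped by W -> flip
Dir SW: opp run (2,2) (3,1), next='.' -> no flip
Dir S: opp run (2,3) capped by W -> flip
Dir SE: first cell 'W' (not opp) -> no flip

Answer: (1,2) (1,4) (2,3)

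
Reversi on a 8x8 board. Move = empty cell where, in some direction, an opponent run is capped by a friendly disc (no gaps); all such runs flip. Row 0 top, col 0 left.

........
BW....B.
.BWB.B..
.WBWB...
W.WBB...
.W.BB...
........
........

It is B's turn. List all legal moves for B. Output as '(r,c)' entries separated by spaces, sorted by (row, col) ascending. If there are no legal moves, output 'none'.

Answer: (0,0) (0,1) (1,2) (2,0) (3,0) (4,1) (5,2)

Derivation:
(0,0): flips 3 -> legal
(0,1): flips 1 -> legal
(0,2): no bracket -> illegal
(1,2): flips 2 -> legal
(1,3): no bracket -> illegal
(2,0): flips 2 -> legal
(2,4): no bracket -> illegal
(3,0): flips 1 -> legal
(4,1): flips 2 -> legal
(5,0): no bracket -> illegal
(5,2): flips 1 -> legal
(6,0): no bracket -> illegal
(6,1): no bracket -> illegal
(6,2): no bracket -> illegal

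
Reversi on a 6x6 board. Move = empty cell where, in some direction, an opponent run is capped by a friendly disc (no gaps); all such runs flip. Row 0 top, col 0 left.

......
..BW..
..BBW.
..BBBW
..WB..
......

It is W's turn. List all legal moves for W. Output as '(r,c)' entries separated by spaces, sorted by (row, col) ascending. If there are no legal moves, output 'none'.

Answer: (0,2) (1,1) (2,1) (3,1) (4,4) (5,3)

Derivation:
(0,1): no bracket -> illegal
(0,2): flips 3 -> legal
(0,3): no bracket -> illegal
(1,1): flips 1 -> legal
(1,4): no bracket -> illegal
(2,1): flips 2 -> legal
(2,5): no bracket -> illegal
(3,1): flips 4 -> legal
(4,1): no bracket -> illegal
(4,4): flips 2 -> legal
(4,5): no bracket -> illegal
(5,2): no bracket -> illegal
(5,3): flips 3 -> legal
(5,4): no bracket -> illegal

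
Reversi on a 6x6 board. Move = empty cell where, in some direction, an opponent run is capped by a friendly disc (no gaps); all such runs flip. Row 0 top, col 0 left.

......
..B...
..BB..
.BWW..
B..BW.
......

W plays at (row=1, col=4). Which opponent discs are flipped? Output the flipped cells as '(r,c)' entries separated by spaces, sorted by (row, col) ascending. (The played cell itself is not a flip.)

Answer: (2,3)

Derivation:
Dir NW: first cell '.' (not opp) -> no flip
Dir N: first cell '.' (not opp) -> no flip
Dir NE: first cell '.' (not opp) -> no flip
Dir W: first cell '.' (not opp) -> no flip
Dir E: first cell '.' (not opp) -> no flip
Dir SW: opp run (2,3) capped by W -> flip
Dir S: first cell '.' (not opp) -> no flip
Dir SE: first cell '.' (not opp) -> no flip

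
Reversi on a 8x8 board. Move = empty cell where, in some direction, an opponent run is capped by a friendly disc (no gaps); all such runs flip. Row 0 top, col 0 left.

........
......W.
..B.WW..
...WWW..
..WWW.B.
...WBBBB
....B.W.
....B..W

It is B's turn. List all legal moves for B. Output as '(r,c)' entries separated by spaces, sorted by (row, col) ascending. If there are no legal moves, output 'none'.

(0,5): no bracket -> illegal
(0,6): no bracket -> illegal
(0,7): no bracket -> illegal
(1,3): flips 2 -> legal
(1,4): flips 3 -> legal
(1,5): no bracket -> illegal
(1,7): no bracket -> illegal
(2,3): no bracket -> illegal
(2,6): no bracket -> illegal
(2,7): no bracket -> illegal
(3,1): flips 2 -> legal
(3,2): flips 1 -> legal
(3,6): no bracket -> illegal
(4,1): no bracket -> illegal
(4,5): no bracket -> illegal
(5,1): no bracket -> illegal
(5,2): flips 1 -> legal
(6,2): no bracket -> illegal
(6,3): no bracket -> illegal
(6,5): no bracket -> illegal
(6,7): no bracket -> illegal
(7,5): flips 1 -> legal
(7,6): flips 1 -> legal

Answer: (1,3) (1,4) (3,1) (3,2) (5,2) (7,5) (7,6)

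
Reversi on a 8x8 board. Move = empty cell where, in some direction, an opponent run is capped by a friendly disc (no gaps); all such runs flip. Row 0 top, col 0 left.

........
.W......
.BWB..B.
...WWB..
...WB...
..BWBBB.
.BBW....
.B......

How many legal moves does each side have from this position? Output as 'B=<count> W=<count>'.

-- B to move --
(0,0): flips 3 -> legal
(0,1): flips 1 -> legal
(0,2): no bracket -> illegal
(1,0): no bracket -> illegal
(1,2): no bracket -> illegal
(1,3): no bracket -> illegal
(2,0): no bracket -> illegal
(2,4): flips 1 -> legal
(2,5): flips 2 -> legal
(3,1): no bracket -> illegal
(3,2): flips 3 -> legal
(4,2): flips 1 -> legal
(4,5): flips 1 -> legal
(6,4): flips 1 -> legal
(7,2): flips 1 -> legal
(7,3): flips 4 -> legal
(7,4): flips 1 -> legal
B mobility = 11
-- W to move --
(1,0): no bracket -> illegal
(1,2): flips 1 -> legal
(1,3): flips 1 -> legal
(1,4): no bracket -> illegal
(1,5): no bracket -> illegal
(1,6): no bracket -> illegal
(1,7): flips 3 -> legal
(2,0): flips 1 -> legal
(2,4): flips 1 -> legal
(2,5): no bracket -> illegal
(2,7): no bracket -> illegal
(3,0): no bracket -> illegal
(3,1): flips 1 -> legal
(3,2): no bracket -> illegal
(3,6): flips 1 -> legal
(3,7): no bracket -> illegal
(4,1): flips 1 -> legal
(4,2): no bracket -> illegal
(4,5): flips 2 -> legal
(4,6): no bracket -> illegal
(4,7): no bracket -> illegal
(5,0): no bracket -> illegal
(5,1): flips 1 -> legal
(5,7): flips 3 -> legal
(6,0): flips 2 -> legal
(6,4): flips 2 -> legal
(6,5): flips 1 -> legal
(6,6): flips 2 -> legal
(6,7): no bracket -> illegal
(7,0): flips 2 -> legal
(7,2): no bracket -> illegal
(7,3): no bracket -> illegal
W mobility = 16

Answer: B=11 W=16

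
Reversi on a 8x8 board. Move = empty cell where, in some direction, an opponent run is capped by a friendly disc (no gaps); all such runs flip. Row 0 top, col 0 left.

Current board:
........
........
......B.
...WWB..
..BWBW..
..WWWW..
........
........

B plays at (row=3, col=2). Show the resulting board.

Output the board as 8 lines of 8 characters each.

Answer: ........
........
......B.
..BBBB..
..BWBW..
..WWWW..
........
........

Derivation:
Place B at (3,2); scan 8 dirs for brackets.
Dir NW: first cell '.' (not opp) -> no flip
Dir N: first cell '.' (not opp) -> no flip
Dir NE: first cell '.' (not opp) -> no flip
Dir W: first cell '.' (not opp) -> no flip
Dir E: opp run (3,3) (3,4) capped by B -> flip
Dir SW: first cell '.' (not opp) -> no flip
Dir S: first cell 'B' (not opp) -> no flip
Dir SE: opp run (4,3) (5,4), next='.' -> no flip
All flips: (3,3) (3,4)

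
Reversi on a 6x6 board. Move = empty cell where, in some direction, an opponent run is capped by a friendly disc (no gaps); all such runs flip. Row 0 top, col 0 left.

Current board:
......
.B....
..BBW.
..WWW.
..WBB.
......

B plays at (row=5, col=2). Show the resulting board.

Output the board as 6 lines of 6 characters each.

Answer: ......
.B....
..BBW.
..BWW.
..BBB.
..B...

Derivation:
Place B at (5,2); scan 8 dirs for brackets.
Dir NW: first cell '.' (not opp) -> no flip
Dir N: opp run (4,2) (3,2) capped by B -> flip
Dir NE: first cell 'B' (not opp) -> no flip
Dir W: first cell '.' (not opp) -> no flip
Dir E: first cell '.' (not opp) -> no flip
Dir SW: edge -> no flip
Dir S: edge -> no flip
Dir SE: edge -> no flip
All flips: (3,2) (4,2)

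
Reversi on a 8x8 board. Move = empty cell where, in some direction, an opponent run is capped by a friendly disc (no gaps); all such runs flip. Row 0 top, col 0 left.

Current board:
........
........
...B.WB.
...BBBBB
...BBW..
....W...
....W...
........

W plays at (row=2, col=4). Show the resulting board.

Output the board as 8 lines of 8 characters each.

Answer: ........
........
...BWWB.
...BWBBB
...BWW..
....W...
....W...
........

Derivation:
Place W at (2,4); scan 8 dirs for brackets.
Dir NW: first cell '.' (not opp) -> no flip
Dir N: first cell '.' (not opp) -> no flip
Dir NE: first cell '.' (not opp) -> no flip
Dir W: opp run (2,3), next='.' -> no flip
Dir E: first cell 'W' (not opp) -> no flip
Dir SW: opp run (3,3), next='.' -> no flip
Dir S: opp run (3,4) (4,4) capped by W -> flip
Dir SE: opp run (3,5), next='.' -> no flip
All flips: (3,4) (4,4)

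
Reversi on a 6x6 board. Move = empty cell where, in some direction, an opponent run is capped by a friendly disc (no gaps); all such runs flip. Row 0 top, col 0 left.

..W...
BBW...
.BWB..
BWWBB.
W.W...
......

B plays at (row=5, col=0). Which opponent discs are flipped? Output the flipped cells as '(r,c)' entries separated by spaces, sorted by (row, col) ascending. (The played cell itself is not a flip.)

Answer: (4,0)

Derivation:
Dir NW: edge -> no flip
Dir N: opp run (4,0) capped by B -> flip
Dir NE: first cell '.' (not opp) -> no flip
Dir W: edge -> no flip
Dir E: first cell '.' (not opp) -> no flip
Dir SW: edge -> no flip
Dir S: edge -> no flip
Dir SE: edge -> no flip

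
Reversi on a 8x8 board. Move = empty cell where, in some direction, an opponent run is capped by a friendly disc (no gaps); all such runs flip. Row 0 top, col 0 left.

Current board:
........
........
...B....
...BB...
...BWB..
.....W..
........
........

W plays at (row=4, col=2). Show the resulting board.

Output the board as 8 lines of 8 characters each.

Answer: ........
........
...B....
...BB...
..WWWB..
.....W..
........
........

Derivation:
Place W at (4,2); scan 8 dirs for brackets.
Dir NW: first cell '.' (not opp) -> no flip
Dir N: first cell '.' (not opp) -> no flip
Dir NE: opp run (3,3), next='.' -> no flip
Dir W: first cell '.' (not opp) -> no flip
Dir E: opp run (4,3) capped by W -> flip
Dir SW: first cell '.' (not opp) -> no flip
Dir S: first cell '.' (not opp) -> no flip
Dir SE: first cell '.' (not opp) -> no flip
All flips: (4,3)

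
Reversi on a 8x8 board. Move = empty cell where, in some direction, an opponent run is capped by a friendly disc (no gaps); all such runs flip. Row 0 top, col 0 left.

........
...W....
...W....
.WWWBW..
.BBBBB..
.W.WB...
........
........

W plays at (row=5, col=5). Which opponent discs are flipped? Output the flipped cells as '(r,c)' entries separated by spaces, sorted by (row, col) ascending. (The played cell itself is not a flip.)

Dir NW: opp run (4,4) capped by W -> flip
Dir N: opp run (4,5) capped by W -> flip
Dir NE: first cell '.' (not opp) -> no flip
Dir W: opp run (5,4) capped by W -> flip
Dir E: first cell '.' (not opp) -> no flip
Dir SW: first cell '.' (not opp) -> no flip
Dir S: first cell '.' (not opp) -> no flip
Dir SE: first cell '.' (not opp) -> no flip

Answer: (4,4) (4,5) (5,4)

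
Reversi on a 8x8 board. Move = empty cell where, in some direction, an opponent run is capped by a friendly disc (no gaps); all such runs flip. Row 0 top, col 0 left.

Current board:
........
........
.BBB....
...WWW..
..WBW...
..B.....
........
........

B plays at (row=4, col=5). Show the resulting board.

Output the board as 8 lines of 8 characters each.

Answer: ........
........
.BBB....
...WBW..
..WBBB..
..B.....
........
........

Derivation:
Place B at (4,5); scan 8 dirs for brackets.
Dir NW: opp run (3,4) capped by B -> flip
Dir N: opp run (3,5), next='.' -> no flip
Dir NE: first cell '.' (not opp) -> no flip
Dir W: opp run (4,4) capped by B -> flip
Dir E: first cell '.' (not opp) -> no flip
Dir SW: first cell '.' (not opp) -> no flip
Dir S: first cell '.' (not opp) -> no flip
Dir SE: first cell '.' (not opp) -> no flip
All flips: (3,4) (4,4)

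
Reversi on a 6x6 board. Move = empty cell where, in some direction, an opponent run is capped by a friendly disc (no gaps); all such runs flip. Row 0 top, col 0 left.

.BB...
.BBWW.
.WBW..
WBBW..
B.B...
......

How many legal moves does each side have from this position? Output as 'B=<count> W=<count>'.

Answer: B=8 W=7

Derivation:
-- B to move --
(0,3): no bracket -> illegal
(0,4): flips 1 -> legal
(0,5): flips 2 -> legal
(1,0): flips 1 -> legal
(1,5): flips 2 -> legal
(2,0): flips 2 -> legal
(2,4): flips 3 -> legal
(2,5): no bracket -> illegal
(3,4): flips 2 -> legal
(4,1): no bracket -> illegal
(4,3): no bracket -> illegal
(4,4): flips 1 -> legal
B mobility = 8
-- W to move --
(0,0): flips 2 -> legal
(0,3): flips 1 -> legal
(1,0): flips 2 -> legal
(2,0): no bracket -> illegal
(4,1): flips 2 -> legal
(4,3): flips 1 -> legal
(5,0): flips 1 -> legal
(5,1): flips 1 -> legal
(5,2): no bracket -> illegal
(5,3): no bracket -> illegal
W mobility = 7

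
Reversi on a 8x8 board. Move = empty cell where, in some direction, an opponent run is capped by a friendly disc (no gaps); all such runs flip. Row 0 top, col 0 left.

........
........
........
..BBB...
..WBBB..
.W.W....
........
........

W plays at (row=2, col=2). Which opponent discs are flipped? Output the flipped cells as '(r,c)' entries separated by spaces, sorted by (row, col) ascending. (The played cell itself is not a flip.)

Answer: (3,2)

Derivation:
Dir NW: first cell '.' (not opp) -> no flip
Dir N: first cell '.' (not opp) -> no flip
Dir NE: first cell '.' (not opp) -> no flip
Dir W: first cell '.' (not opp) -> no flip
Dir E: first cell '.' (not opp) -> no flip
Dir SW: first cell '.' (not opp) -> no flip
Dir S: opp run (3,2) capped by W -> flip
Dir SE: opp run (3,3) (4,4), next='.' -> no flip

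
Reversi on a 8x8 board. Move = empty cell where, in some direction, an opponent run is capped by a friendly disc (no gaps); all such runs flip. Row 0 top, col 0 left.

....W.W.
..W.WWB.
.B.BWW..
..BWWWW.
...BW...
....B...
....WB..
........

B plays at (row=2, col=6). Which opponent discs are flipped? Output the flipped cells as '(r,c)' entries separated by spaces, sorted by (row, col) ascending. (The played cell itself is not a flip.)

Dir NW: opp run (1,5) (0,4), next=edge -> no flip
Dir N: first cell 'B' (not opp) -> no flip
Dir NE: first cell '.' (not opp) -> no flip
Dir W: opp run (2,5) (2,4) capped by B -> flip
Dir E: first cell '.' (not opp) -> no flip
Dir SW: opp run (3,5) (4,4), next='.' -> no flip
Dir S: opp run (3,6), next='.' -> no flip
Dir SE: first cell '.' (not opp) -> no flip

Answer: (2,4) (2,5)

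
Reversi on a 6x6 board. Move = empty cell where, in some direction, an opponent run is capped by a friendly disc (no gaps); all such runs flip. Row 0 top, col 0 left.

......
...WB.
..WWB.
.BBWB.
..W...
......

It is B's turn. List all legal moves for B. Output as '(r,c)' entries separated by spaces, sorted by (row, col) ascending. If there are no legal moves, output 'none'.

(0,2): flips 1 -> legal
(0,3): no bracket -> illegal
(0,4): flips 2 -> legal
(1,1): no bracket -> illegal
(1,2): flips 3 -> legal
(2,1): flips 2 -> legal
(4,1): no bracket -> illegal
(4,3): no bracket -> illegal
(4,4): no bracket -> illegal
(5,1): flips 2 -> legal
(5,2): flips 1 -> legal
(5,3): flips 1 -> legal

Answer: (0,2) (0,4) (1,2) (2,1) (5,1) (5,2) (5,3)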